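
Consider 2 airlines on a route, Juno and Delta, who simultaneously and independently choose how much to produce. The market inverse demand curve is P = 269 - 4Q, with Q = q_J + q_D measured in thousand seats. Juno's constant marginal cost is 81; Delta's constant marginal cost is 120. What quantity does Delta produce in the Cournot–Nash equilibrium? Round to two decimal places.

9.17

Juno's profit: π_J = (269 - 4Q)q_J - (81q_J). Setting ∂π_J/∂q_J = 0: 188 - 8q_J - 4(q_D) = 0.
Delta's profit: π_D = (269 - 4Q)q_D - (120q_D). Setting ∂π_D/∂q_D = 0: 149 - 8q_D - 4(q_J) = 0.
Rearranging gives the reaction functions q_J = (188 - 4q_D)/8 and q_D = (149 - 4q_J)/8.
Substituting one into the other gives q_J = 227/12 and q_D = 55/6.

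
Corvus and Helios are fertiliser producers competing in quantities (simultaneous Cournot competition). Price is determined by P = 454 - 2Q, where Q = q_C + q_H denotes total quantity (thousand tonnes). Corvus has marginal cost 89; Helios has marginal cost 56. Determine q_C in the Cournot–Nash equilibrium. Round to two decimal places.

Corvus's profit: π_C = (454 - 2Q)q_C - (89q_C). Setting ∂π_C/∂q_C = 0: 365 - 4q_C - 2(q_H) = 0.
Helios's first-order condition: 398 - 4q_H - 2(q_C) = 0.
Rearranging gives the reaction functions q_C = (365 - 2q_H)/4 and q_H = (398 - 2q_C)/4.
Solving the pair: q_C = 166/3, q_H = 431/6.

55.33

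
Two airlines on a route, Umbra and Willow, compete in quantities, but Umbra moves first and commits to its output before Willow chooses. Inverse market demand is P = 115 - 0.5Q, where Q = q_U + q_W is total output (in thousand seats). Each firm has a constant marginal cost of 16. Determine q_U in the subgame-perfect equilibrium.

99

Solve by backward induction. Given q_U, the follower Willow maximises π_W = (115 - (1/2)q_U - (1/2)q_W)q_W - 16q_W.
Follower FOC: 99 - (1/2)q_U - q_W = 0, so q_W(q_U) = (99 - (1/2)q_U).
The leader anticipates this reaction. Substituting into P = 115 - 0.5Q gives P = 131/2 - (1/4)q_U, so π_U = (131/2 - (1/4)q_U)q_U - 16q_U.
Leader FOC: 99/2 - (1/2)q_U = 0, so q_U = 99.
Then q_W = (99 - (1/2)·99) = 99/2.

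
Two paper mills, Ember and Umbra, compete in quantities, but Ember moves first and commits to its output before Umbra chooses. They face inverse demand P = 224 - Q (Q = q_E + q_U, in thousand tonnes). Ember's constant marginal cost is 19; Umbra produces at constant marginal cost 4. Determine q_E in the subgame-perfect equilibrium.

Solve by backward induction. Given q_E, the follower Umbra maximises π_U = (224 - q_E - q_U)q_U - 4q_U.
∂π_U/∂q_U = 220 - q_E - 2q_U = 0 gives the reaction function q_U = (220 - q_E)/2.
Ember substitutes q_U(q_E) into its own profit: π_E = q_E(224 - q_E - (220 - q_E)/2) - 19q_E = (114 - (1/2)q_E)q_E - 19q_E.
Leader FOC: 95 - q_E = 0, so q_E = 95.
Then q_U = (220 - 95)/2 = 125/2.

95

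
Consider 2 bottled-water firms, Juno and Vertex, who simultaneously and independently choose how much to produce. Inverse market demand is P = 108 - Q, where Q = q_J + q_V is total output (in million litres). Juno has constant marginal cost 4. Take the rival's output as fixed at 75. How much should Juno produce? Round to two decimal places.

14.50

With the rival's output fixed at 75, Juno's profit is π_J = (108 - 75 - q_J)q_J - (4q_J) = (33 - q_J)q_J - (4q_J).
∂π_J/∂q_J = 29 - 2q_J = 0, so q_J = 29/2.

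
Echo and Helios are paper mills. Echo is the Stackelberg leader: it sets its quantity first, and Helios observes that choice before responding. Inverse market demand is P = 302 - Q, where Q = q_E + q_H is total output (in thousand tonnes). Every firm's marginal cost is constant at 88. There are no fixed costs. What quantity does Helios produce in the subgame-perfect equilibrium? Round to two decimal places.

53.50

Solve by backward induction. Given q_E, the follower Helios maximises π_H = (302 - q_E - q_H)q_H - 88q_H.
∂π_H/∂q_H = 214 - q_E - 2q_H = 0 gives the reaction function q_H = (214 - q_E)/2.
The leader anticipates this reaction. Substituting into P = 302 - Q gives P = 195 - (1/2)q_E, so π_E = (195 - (1/2)q_E)q_E - 88q_E.
Maximising: ∂π_E/∂q_E = 107 - q_E = 0, giving q_E = 107.
Then q_H = (214 - 107)/2 = 107/2.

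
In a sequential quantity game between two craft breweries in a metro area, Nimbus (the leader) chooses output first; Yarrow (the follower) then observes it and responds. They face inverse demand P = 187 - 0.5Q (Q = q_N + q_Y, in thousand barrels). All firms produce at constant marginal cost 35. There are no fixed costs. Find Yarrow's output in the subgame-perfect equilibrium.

76

The follower Yarrow best-responds to any q_N: π_Y = (187 - 0.5Q)q_Y - 35q_Y.
∂π_Y/∂q_Y = 152 - (1/2)q_N - q_Y = 0 gives the reaction function q_Y = (152 - (1/2)q_N).
Nimbus substitutes q_Y(q_N) into its own profit: π_N = q_N(187 - (1/2)q_N - (152 - (1/2)q_N)/2) - 35q_N = (111 - (1/4)q_N)q_N - 35q_N.
Maximising: ∂π_N/∂q_N = 76 - (1/2)q_N = 0, giving q_N = 152.
Then q_Y = (152 - (1/2)·152) = 76.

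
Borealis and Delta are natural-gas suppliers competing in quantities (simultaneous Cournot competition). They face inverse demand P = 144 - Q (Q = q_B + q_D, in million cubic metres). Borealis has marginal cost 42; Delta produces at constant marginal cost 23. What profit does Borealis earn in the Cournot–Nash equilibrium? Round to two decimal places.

Borealis's profit: π_B = (144 - Q)q_B - (42q_B). Setting ∂π_B/∂q_B = 0: 102 - 2q_B - (q_D) = 0.
Delta's first-order condition: 121 - 2q_D - (q_B) = 0.
Best responses: q_B = (102 - q_D)/2, q_D = (121 - q_B)/2.
Substituting one into the other gives q_B = 83/3 and q_D = 140/3.
Price P = 144 - 223/3 = 209/3.
Borealis's profit: (209/3 - 42)·(83/3) = 765.4444.

765.44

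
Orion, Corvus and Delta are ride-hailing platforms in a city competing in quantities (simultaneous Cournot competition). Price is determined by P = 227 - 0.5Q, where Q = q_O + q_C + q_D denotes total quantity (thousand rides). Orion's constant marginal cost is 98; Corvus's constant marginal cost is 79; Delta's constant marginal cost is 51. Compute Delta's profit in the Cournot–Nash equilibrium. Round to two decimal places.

7875.13

Orion's profit: π_O = (227 - 0.5Q)q_O - (98q_O). Setting ∂π_O/∂q_O = 0: 129 - q_O - (1/2)(q_C + q_D) = 0.
Corvus's profit: π_C = (227 - 0.5Q)q_C - (79q_C). Setting ∂π_C/∂q_C = 0: 148 - q_C - (1/2)(q_O + q_D) = 0.
Delta's first-order condition: 176 - q_D - (1/2)(q_O + q_C) = 0.
Adding the 3 first-order conditions: 453 − 2Q = 0, so Q = 453/2.
Back-substituting: q_O = (129 − 453/4)/(1/2) = 63/2, q_C = (148 − 453/4)/(1/2) = 139/2, q_D = (176 − 453/4)/(1/2) = 251/2.
Price P = 227 - (1/2)·(453/2) = 455/4.
Delta's profit: (455/4 - 51)·(251/2) = 7875.1250.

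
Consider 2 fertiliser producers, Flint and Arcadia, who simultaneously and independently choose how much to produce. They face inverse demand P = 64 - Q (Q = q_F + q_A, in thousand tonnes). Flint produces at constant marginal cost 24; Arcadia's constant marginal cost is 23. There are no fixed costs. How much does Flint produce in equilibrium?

Flint's profit: π_F = (64 - Q)q_F - (24q_F). Setting ∂π_F/∂q_F = 0: 40 - 2q_F - (q_A) = 0.
Arcadia's profit: π_A = (64 - Q)q_A - (23q_A). Setting ∂π_A/∂q_A = 0: 41 - 2q_A - (q_F) = 0.
So q_F = (40 - q_A)/2 and q_A = (41 - q_F)/2.
Solving the pair: q_F = 13, q_A = 14.

13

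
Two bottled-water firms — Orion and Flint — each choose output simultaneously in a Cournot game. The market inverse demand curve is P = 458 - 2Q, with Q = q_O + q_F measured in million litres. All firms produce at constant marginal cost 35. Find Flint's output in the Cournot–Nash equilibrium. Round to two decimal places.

Each firm earns π_i = (458 - 2Q)q_i - 35q_i.
First-order condition (treating rivals' output as given): 423 - 4q_i - 2q_j = 0.
By symmetry each firm produces the same amount; substituting q_j = q_i yields q_i = 423/6 = 141/2.

70.50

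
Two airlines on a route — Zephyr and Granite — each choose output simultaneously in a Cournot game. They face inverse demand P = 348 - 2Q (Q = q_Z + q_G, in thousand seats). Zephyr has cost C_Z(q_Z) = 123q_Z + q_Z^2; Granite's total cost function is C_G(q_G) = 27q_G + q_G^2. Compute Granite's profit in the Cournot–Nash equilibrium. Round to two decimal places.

Zephyr's profit: π_Z = (348 - 2Q)q_Z - (123q_Z + q_Z²). Setting ∂π_Z/∂q_Z = 0: 225 - 6q_Z - 2(q_G) = 0.
Granite's first-order condition: 321 - 6q_G - 2(q_Z) = 0.
Best responses: q_Z = (225 - 2q_G)/6, q_G = (321 - 2q_Z)/6.
Substituting one into the other gives q_Z = 177/8 and q_G = 369/8.
Price P = 348 - 2·(273/4) = 423/2.
Granite's profit: (423/2)·(369/8) - 27·(369/8) - (369/8)² = 6382.5469.

6382.55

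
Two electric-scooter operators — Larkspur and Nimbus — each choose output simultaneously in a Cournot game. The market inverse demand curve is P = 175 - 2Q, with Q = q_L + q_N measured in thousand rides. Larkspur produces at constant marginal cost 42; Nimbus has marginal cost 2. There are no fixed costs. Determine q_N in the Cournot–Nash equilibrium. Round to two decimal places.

Larkspur's profit: π_L = (175 - 2Q)q_L - (42q_L). Setting ∂π_L/∂q_L = 0: 133 - 4q_L - 2(q_N) = 0.
Nimbus's first-order condition: 173 - 4q_N - 2(q_L) = 0.
Best responses: q_L = (133 - 2q_N)/4, q_N = (173 - 2q_L)/4.
Solving the pair: q_L = 31/2, q_N = 71/2.

35.50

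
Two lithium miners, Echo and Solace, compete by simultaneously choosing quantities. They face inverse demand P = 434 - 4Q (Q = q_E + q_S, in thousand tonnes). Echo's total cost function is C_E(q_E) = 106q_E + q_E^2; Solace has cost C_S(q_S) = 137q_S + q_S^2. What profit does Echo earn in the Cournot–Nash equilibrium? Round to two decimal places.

Echo's profit: π_E = (434 - 4Q)q_E - (106q_E + q_E²). Setting ∂π_E/∂q_E = 0: 328 - 10q_E - 4(q_S) = 0.
Solace's first-order condition: 297 - 10q_S - 4(q_E) = 0.
Rearranging gives the reaction functions q_E = (328 - 4q_S)/10 and q_S = (297 - 4q_E)/10.
Substituting one into the other gives q_E = 523/21 and q_S = 829/42.
Price P = 434 - 4·(625/14) = 1788/7.
Echo's profit: (1788/7)·(523/21) - 106·(523/21) - (523/21)² = 3101.2358.

3101.24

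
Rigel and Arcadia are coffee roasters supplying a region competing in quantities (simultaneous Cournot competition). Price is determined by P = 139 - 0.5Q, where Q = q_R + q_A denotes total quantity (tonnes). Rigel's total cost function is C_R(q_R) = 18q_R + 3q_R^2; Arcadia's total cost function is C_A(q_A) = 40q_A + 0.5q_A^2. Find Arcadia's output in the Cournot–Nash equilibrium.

Rigel's profit: π_R = (139 - 0.5Q)q_R - (18q_R + 3q_R²). Setting ∂π_R/∂q_R = 0: 121 - 7q_R - (1/2)(q_A) = 0.
Arcadia's profit: π_A = (139 - 0.5Q)q_A - (40q_A + (1/2)q_A²). Setting ∂π_A/∂q_A = 0: 99 - 2q_A - (1/2)(q_R) = 0.
So q_R = (121 - (1/2)q_A)/7 and q_A = (99 - (1/2)q_R)/2.
Solving the pair: q_R = 14, q_A = 46.

46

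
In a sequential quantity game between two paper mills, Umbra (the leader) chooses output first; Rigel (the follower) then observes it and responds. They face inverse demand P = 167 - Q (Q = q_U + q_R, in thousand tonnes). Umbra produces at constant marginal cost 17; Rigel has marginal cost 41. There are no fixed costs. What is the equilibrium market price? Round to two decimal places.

60.50

The follower Rigel best-responds to any q_U: π_R = (167 - Q)q_R - 41q_R.
∂π_R/∂q_R = 126 - q_U - 2q_R = 0 gives the reaction function q_R = (126 - q_U)/2.
Umbra substitutes q_R(q_U) into its own profit: π_U = q_U(167 - q_U - (126 - q_U)/2) - 17q_U = (104 - (1/2)q_U)q_U - 17q_U.
The leader's first-order condition 87 - q_U = 0 yields q_U = 87.
Then q_R = (126 - 87)/2 = 39/2.
Total output Q = 213/2, so price P = 167 - 213/2 = 121/2.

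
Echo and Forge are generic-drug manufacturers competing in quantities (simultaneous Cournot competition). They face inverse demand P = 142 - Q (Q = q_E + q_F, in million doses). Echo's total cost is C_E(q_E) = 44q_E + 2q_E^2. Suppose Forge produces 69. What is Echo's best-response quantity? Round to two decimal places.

With the rival's output fixed at 69, Echo's profit is π_E = (142 - 69 - q_E)q_E - (44q_E + 2q_E²) = (73 - q_E)q_E - (44q_E + 2q_E²).
∂π_E/∂q_E = 29 - 6q_E = 0, so q_E = 29/6.

4.83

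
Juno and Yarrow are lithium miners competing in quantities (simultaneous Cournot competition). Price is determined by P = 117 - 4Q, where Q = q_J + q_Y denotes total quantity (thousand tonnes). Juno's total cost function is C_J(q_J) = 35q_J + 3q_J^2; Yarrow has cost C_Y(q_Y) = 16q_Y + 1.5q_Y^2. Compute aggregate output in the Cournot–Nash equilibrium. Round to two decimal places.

11.48

Juno's profit: π_J = (117 - 4Q)q_J - (35q_J + 3q_J²). Setting ∂π_J/∂q_J = 0: 82 - 14q_J - 4(q_Y) = 0.
Yarrow's first-order condition: 101 - 11q_Y - 4(q_J) = 0.
So q_J = (82 - 4q_Y)/14 and q_Y = (101 - 4q_J)/11.
Substituting one into the other gives q_J = 83/23 and q_Y = 181/23.
Total output Q = 83/23 + 181/23 = 264/23.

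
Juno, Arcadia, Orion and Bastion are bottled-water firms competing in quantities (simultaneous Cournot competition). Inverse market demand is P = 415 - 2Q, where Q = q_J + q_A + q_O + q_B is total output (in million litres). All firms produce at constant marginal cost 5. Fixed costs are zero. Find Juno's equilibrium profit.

3362

A representative firm's profit is π_i = q_i(415 - 2Q) - 5q_i.
First-order condition (treating rivals' output as given): 410 - 4q_i - 2·Σ_{j≠i} q_j = 0.
By symmetry each firm produces the same amount; substituting Σ_{j≠i} q_j = 3q_i yields q_i = 410/10 = 41.
Price P = 415 - 2·164 = 87.
Juno's profit: (87 - 5)·41 = 3362.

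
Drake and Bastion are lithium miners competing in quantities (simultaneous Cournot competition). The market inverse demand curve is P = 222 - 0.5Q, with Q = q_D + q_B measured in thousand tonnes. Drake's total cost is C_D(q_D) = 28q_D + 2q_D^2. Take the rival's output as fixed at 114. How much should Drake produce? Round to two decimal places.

With the rival's output fixed at 114, Drake's profit is π_D = (222 - (1/2)·114 - (1/2)q_D)q_D - (28q_D + 2q_D²) = (165 - (1/2)q_D)q_D - (28q_D + 2q_D²).
∂π_D/∂q_D = 137 - 5q_D = 0, so q_D = 137/5.

27.40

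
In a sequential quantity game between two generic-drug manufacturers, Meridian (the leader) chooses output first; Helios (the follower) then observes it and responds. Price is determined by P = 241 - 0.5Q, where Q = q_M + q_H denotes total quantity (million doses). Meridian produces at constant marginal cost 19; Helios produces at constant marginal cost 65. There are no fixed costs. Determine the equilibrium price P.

86

Solve by backward induction. Given q_M, the follower Helios maximises π_H = (241 - (1/2)q_M - (1/2)q_H)q_H - 65q_H.
Setting the follower's marginal profit to zero, 176 - (1/2)q_M - q_H = 0, i.e. q_H = (176 - (1/2)q_M).
The leader anticipates this reaction. Substituting into P = 241 - 0.5Q gives P = 153 - (1/4)q_M, so π_M = (153 - (1/4)q_M)q_M - 19q_M.
Leader FOC: 134 - (1/2)q_M = 0, so q_M = 268.
Then q_H = (176 - (1/2)·268) = 42.
Total output Q = 310, so price P = 241 - (1/2)·310 = 86.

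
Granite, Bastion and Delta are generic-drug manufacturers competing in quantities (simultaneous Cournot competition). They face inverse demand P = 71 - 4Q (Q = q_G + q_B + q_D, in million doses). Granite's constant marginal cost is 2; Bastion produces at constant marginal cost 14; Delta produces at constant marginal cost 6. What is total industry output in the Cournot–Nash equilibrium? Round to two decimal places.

Granite's profit: π_G = (71 - 4Q)q_G - (2q_G). Setting ∂π_G/∂q_G = 0: 69 - 8q_G - 4(q_B + q_D) = 0.
Bastion's first-order condition: 57 - 8q_B - 4(q_G + q_D) = 0.
Delta's profit: π_D = (71 - 4Q)q_D - (6q_D). Setting ∂π_D/∂q_D = 0: 65 - 8q_D - 4(q_G + q_B) = 0.
Adding the 3 first-order conditions: 191 − 16Q = 0, so Q = 191/16.
Back-substituting: q_G = (69 − 191/4)/4 = 85/16, q_B = (57 − 191/4)/4 = 37/16, q_D = (65 − 191/4)/4 = 69/16.
Total output Q = 85/16 + 37/16 + 69/16 = 191/16.

11.94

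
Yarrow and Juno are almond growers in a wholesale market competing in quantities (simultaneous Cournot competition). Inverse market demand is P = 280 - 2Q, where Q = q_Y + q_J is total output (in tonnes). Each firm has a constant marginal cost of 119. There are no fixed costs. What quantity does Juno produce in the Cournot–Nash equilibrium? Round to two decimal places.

Each firm earns π_i = (280 - 2Q)q_i - 119q_i.
Setting ∂π_i/∂q_i = 0 with rivals' quantities fixed: 161 - 4q_i - 2q_j = 0.
By symmetry each firm produces the same amount; substituting q_j = q_i yields q_i = 161/6.

26.83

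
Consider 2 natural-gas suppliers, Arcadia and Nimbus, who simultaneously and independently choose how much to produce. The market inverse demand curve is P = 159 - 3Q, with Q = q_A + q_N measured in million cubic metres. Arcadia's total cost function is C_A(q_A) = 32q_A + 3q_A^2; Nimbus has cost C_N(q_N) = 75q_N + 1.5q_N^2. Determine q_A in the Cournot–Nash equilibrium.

9

Arcadia's profit: π_A = (159 - 3Q)q_A - (32q_A + 3q_A²). Setting ∂π_A/∂q_A = 0: 127 - 12q_A - 3(q_N) = 0.
Nimbus's first-order condition: 84 - 9q_N - 3(q_A) = 0.
Rearranging gives the reaction functions q_A = (127 - 3q_N)/12 and q_N = (84 - 3q_A)/9.
Solving the pair: q_A = 9, q_N = 19/3.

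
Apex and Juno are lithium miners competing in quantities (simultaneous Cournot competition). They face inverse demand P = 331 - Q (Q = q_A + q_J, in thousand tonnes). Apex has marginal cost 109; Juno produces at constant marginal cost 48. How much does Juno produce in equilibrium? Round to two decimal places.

Apex's profit: π_A = (331 - Q)q_A - (109q_A). Setting ∂π_A/∂q_A = 0: 222 - 2q_A - (q_J) = 0.
Juno's profit: π_J = (331 - Q)q_J - (48q_J). Setting ∂π_J/∂q_J = 0: 283 - 2q_J - (q_A) = 0.
Best responses: q_A = (222 - q_J)/2, q_J = (283 - q_A)/2.
Solving the pair: q_A = 161/3, q_J = 344/3.

114.67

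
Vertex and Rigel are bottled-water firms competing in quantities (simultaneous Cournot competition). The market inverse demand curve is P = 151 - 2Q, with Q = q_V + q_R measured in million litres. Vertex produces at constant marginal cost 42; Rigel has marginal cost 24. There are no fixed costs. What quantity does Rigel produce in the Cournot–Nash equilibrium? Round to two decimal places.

Vertex's profit: π_V = (151 - 2Q)q_V - (42q_V). Setting ∂π_V/∂q_V = 0: 109 - 4q_V - 2(q_R) = 0.
Rigel's profit: π_R = (151 - 2Q)q_R - (24q_R). Setting ∂π_R/∂q_R = 0: 127 - 4q_R - 2(q_V) = 0.
Best responses: q_V = (109 - 2q_R)/4, q_R = (127 - 2q_V)/4.
Solving the pair: q_V = 91/6, q_R = 145/6.

24.17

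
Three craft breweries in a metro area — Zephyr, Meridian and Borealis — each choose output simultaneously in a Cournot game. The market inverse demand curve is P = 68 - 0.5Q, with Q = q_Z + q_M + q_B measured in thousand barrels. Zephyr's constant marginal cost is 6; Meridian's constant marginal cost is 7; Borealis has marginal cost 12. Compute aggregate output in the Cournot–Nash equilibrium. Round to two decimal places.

89.50

Zephyr's profit: π_Z = (68 - 0.5Q)q_Z - (6q_Z). Setting ∂π_Z/∂q_Z = 0: 62 - q_Z - (1/2)(q_M + q_B) = 0.
Meridian's first-order condition: 61 - q_M - (1/2)(q_Z + q_B) = 0.
Borealis's first-order condition: 56 - q_B - (1/2)(q_Z + q_M) = 0.
Adding the 3 first-order conditions: 179 − 2Q = 0, so Q = 179/2.
Back-substituting: q_Z = (62 − 179/4)/(1/2) = 69/2, q_M = (61 − 179/4)/(1/2) = 65/2, q_B = (56 − 179/4)/(1/2) = 45/2.
Total output Q = 69/2 + 65/2 + 45/2 = 179/2.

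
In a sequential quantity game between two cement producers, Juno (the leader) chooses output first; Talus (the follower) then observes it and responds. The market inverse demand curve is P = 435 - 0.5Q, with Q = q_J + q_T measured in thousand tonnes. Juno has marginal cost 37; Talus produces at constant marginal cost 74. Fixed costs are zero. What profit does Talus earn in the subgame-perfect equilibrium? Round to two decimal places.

The follower Talus best-responds to any q_J: π_T = (435 - 0.5Q)q_T - 74q_T.
∂π_T/∂q_T = 361 - (1/2)q_J - q_T = 0 gives the reaction function q_T = (361 - (1/2)q_J).
Juno substitutes q_T(q_J) into its own profit: π_J = q_J(435 - (1/2)q_J - (361 - (1/2)q_J)/2) - 37q_J = (509/2 - (1/4)q_J)q_J - 37q_J.
Leader FOC: 435/2 - (1/2)q_J = 0, so q_J = 435.
Then q_T = (361 - (1/2)·435) = 287/2.
Price P = 435 - (1/2)·(1157/2) = 583/4.
Talus's profit: (583/4 - 74)·(287/2) = 10296.1250.

10296.13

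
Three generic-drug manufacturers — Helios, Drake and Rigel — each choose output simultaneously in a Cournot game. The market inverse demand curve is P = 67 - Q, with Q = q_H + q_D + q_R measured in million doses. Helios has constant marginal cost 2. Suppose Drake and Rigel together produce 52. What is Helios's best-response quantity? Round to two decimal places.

With rivals' combined output fixed at 52, Helios's profit is π_H = (67 - 52 - q_H)q_H - (2q_H) = (15 - q_H)q_H - (2q_H).
∂π_H/∂q_H = 13 - 2q_H = 0, so q_H = 13/2.

6.50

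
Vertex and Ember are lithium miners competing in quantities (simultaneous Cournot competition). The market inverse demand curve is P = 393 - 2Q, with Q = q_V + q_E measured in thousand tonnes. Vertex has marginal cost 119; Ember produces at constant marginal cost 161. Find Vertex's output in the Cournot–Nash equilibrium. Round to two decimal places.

Vertex's profit: π_V = (393 - 2Q)q_V - (119q_V). Setting ∂π_V/∂q_V = 0: 274 - 4q_V - 2(q_E) = 0.
Ember's first-order condition: 232 - 4q_E - 2(q_V) = 0.
Rearranging gives the reaction functions q_V = (274 - 2q_E)/4 and q_E = (232 - 2q_V)/4.
Solving the pair: q_V = 158/3, q_E = 95/3.

52.67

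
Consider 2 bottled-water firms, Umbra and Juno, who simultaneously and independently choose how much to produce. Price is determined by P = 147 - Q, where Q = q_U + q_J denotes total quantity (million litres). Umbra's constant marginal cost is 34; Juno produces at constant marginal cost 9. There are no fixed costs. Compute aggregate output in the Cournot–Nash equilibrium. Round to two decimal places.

Umbra's profit: π_U = (147 - Q)q_U - (34q_U). Setting ∂π_U/∂q_U = 0: 113 - 2q_U - (q_J) = 0.
Juno's profit: π_J = (147 - Q)q_J - (9q_J). Setting ∂π_J/∂q_J = 0: 138 - 2q_J - (q_U) = 0.
Rearranging gives the reaction functions q_U = (113 - q_J)/2 and q_J = (138 - q_U)/2.
Substituting one into the other gives q_U = 88/3 and q_J = 163/3.
Total output Q = 88/3 + 163/3 = 251/3.

83.67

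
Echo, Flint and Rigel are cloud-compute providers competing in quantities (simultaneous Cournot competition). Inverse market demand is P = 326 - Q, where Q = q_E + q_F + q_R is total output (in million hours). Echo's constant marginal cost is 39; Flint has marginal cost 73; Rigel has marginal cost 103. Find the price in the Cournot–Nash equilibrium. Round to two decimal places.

135.25

Echo's profit: π_E = (326 - Q)q_E - (39q_E). Setting ∂π_E/∂q_E = 0: 287 - 2q_E - (q_F + q_R) = 0.
Flint's profit: π_F = (326 - Q)q_F - (73q_F). Setting ∂π_F/∂q_F = 0: 253 - 2q_F - (q_E + q_R) = 0.
Rigel's profit: π_R = (326 - Q)q_R - (103q_R). Setting ∂π_R/∂q_R = 0: 223 - 2q_R - (q_E + q_F) = 0.
Adding the 3 conditions: 763 − 2Q − 2Q = 0, i.e. Q = 763/4.
Back-substituting: q_E = (287 − 763/4) = 385/4, q_F = (253 − 763/4) = 249/4, q_R = (223 − 763/4) = 129/4.
Total output Q = 763/4, so price P = 326 - 763/4 = 541/4.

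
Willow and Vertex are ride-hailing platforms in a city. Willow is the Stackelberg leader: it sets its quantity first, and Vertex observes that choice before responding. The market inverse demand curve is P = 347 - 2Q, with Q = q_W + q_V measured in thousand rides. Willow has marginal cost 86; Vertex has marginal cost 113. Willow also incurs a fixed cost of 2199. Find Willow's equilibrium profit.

2985

The follower Vertex best-responds to any q_W: π_V = (347 - 2Q)q_V - 113q_V.
Follower FOC: 234 - 2q_W - 4q_V = 0, so q_V(q_W) = (234 - 2q_W)/4.
Willow substitutes q_V(q_W) into its own profit: π_W = q_W(347 - 2q_W - (234 - 2q_W)/2) - 86q_W = (230 - q_W)q_W - 86q_W.
Leader FOC: 144 - 2q_W = 0, so q_W = 72.
Then q_V = (234 - 2·72)/4 = 45/2.
Price P = 347 - 2·(189/2) = 158.
Willow's profit: (158 - 86)·72 - 2199 = 2985.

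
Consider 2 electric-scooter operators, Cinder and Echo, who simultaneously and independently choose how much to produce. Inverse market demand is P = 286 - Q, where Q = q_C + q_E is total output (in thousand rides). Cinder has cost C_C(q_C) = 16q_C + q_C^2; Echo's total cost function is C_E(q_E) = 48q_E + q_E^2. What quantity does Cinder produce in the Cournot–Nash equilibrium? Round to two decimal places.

Cinder's profit: π_C = (286 - Q)q_C - (16q_C + q_C²). Setting ∂π_C/∂q_C = 0: 270 - 4q_C - (q_E) = 0.
Echo's first-order condition: 238 - 4q_E - (q_C) = 0.
So q_C = (270 - q_E)/4 and q_E = (238 - q_C)/4.
Solving the pair: q_C = 842/15, q_E = 682/15.

56.13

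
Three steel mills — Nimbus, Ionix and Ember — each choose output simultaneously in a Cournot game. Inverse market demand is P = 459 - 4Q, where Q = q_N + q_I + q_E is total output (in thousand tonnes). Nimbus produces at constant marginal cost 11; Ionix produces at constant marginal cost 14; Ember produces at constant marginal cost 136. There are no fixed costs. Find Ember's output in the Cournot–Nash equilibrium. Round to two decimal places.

Nimbus's profit: π_N = (459 - 4Q)q_N - (11q_N). Setting ∂π_N/∂q_N = 0: 448 - 8q_N - 4(q_I + q_E) = 0.
Ionix's first-order condition: 445 - 8q_I - 4(q_N + q_E) = 0.
Ember's profit: π_E = (459 - 4Q)q_E - (136q_E). Setting ∂π_E/∂q_E = 0: 323 - 8q_E - 4(q_N + q_I) = 0.
Adding the 3 first-order conditions: 1216 − 16Q = 0, so Q = 76.
Back-substituting: q_N = (448 − 304)/4 = 36, q_I = (445 − 304)/4 = 141/4, q_E = (323 − 304)/4 = 19/4.

4.75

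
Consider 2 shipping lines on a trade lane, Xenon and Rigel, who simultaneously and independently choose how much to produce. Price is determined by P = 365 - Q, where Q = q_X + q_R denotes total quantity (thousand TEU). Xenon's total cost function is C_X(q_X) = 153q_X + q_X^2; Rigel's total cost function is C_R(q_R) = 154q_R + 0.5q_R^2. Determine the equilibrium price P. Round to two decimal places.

268.91

Xenon's profit: π_X = (365 - Q)q_X - (153q_X + q_X²). Setting ∂π_X/∂q_X = 0: 212 - 4q_X - (q_R) = 0.
Rigel's first-order condition: 211 - 3q_R - (q_X) = 0.
So q_X = (212 - q_R)/4 and q_R = (211 - q_X)/3.
Substituting one into the other gives q_X = 425/11 and q_R = 632/11.
Total output Q = 1057/11, so price P = 365 - 1057/11 = 268.9091.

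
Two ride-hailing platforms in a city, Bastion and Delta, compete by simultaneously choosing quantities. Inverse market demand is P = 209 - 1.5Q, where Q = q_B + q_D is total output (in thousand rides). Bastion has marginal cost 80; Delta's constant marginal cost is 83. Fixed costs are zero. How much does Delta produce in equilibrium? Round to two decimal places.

Bastion's profit: π_B = (209 - 1.5Q)q_B - (80q_B). Setting ∂π_B/∂q_B = 0: 129 - 3q_B - (3/2)(q_D) = 0.
Delta's profit: π_D = (209 - 1.5Q)q_D - (83q_D). Setting ∂π_D/∂q_D = 0: 126 - 3q_D - (3/2)(q_B) = 0.
So q_B = (129 - (3/2)q_D)/3 and q_D = (126 - (3/2)q_B)/3.
Solving the pair: q_B = 88/3, q_D = 82/3.

27.33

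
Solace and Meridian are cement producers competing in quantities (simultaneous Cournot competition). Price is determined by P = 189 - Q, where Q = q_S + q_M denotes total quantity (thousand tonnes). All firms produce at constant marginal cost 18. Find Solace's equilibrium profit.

3249

A representative firm's profit is π_i = q_i(189 - Q) - 18q_i.
Setting ∂π_i/∂q_i = 0 with rivals' quantities fixed: 171 - 2q_i - q_j = 0.
By symmetry each firm produces the same amount; substituting q_j = q_i yields q_i = 171/3 = 57.
Price P = 189 - 114 = 75.
Solace's profit: (75 - 18)·57 = 3249.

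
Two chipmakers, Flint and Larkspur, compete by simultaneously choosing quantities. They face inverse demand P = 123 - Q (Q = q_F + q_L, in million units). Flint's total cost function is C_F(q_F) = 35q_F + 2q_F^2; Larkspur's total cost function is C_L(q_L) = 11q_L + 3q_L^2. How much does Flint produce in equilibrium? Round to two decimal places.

12.60

Flint's profit: π_F = (123 - Q)q_F - (35q_F + 2q_F²). Setting ∂π_F/∂q_F = 0: 88 - 6q_F - (q_L) = 0.
Larkspur's first-order condition: 112 - 8q_L - (q_F) = 0.
Best responses: q_F = (88 - q_L)/6, q_L = (112 - q_F)/8.
Substituting one into the other gives q_F = 592/47 and q_L = 584/47.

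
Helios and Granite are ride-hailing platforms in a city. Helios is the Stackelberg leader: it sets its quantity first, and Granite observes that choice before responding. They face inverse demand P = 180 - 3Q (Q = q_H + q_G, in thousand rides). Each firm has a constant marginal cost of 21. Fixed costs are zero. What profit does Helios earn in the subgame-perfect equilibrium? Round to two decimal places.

1053.38

Solve by backward induction. Given q_H, the follower Granite maximises π_G = (180 - 3q_H - 3q_G)q_G - 21q_G.
Follower FOC: 159 - 3q_H - 6q_G = 0, so q_G(q_H) = (159 - 3q_H)/6.
Helios substitutes q_G(q_H) into its own profit: π_H = q_H(180 - 3q_H - (159 - 3q_H)/2) - 21q_H = (201/2 - (3/2)q_H)q_H - 21q_H.
The leader's first-order condition 159/2 - 3q_H = 0 yields q_H = 53/2.
Then q_G = (159 - 3·(53/2))/6 = 53/4.
Price P = 180 - 3·(159/4) = 243/4.
Helios's profit: (243/4 - 21)·(53/2) = 1053.3750.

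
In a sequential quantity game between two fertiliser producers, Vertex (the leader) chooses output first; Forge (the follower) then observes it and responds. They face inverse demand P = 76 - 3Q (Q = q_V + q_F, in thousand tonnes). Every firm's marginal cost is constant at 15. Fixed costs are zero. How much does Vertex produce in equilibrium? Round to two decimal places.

The follower Forge best-responds to any q_V: π_F = (76 - 3Q)q_F - 15q_F.
Follower FOC: 61 - 3q_V - 6q_F = 0, so q_F(q_V) = (61 - 3q_V)/6.
The leader anticipates this reaction. Substituting into P = 76 - 3Q gives P = 91/2 - (3/2)q_V, so π_V = (91/2 - (3/2)q_V)q_V - 15q_V.
The leader's first-order condition 61/2 - 3q_V = 0 yields q_V = 61/6.
Then q_F = (61 - 3·(61/6))/6 = 61/12.

10.17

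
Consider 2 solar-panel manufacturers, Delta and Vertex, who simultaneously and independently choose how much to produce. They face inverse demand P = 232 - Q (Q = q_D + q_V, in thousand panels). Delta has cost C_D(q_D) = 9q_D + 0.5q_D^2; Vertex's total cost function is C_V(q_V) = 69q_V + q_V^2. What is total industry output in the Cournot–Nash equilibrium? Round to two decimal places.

Delta's profit: π_D = (232 - Q)q_D - (9q_D + (1/2)q_D²). Setting ∂π_D/∂q_D = 0: 223 - 3q_D - (q_V) = 0.
Vertex's first-order condition: 163 - 4q_V - (q_D) = 0.
So q_D = (223 - q_V)/3 and q_V = (163 - q_D)/4.
Substituting one into the other gives q_D = 729/11 and q_V = 266/11.
Total output Q = 729/11 + 266/11 = 995/11.

90.45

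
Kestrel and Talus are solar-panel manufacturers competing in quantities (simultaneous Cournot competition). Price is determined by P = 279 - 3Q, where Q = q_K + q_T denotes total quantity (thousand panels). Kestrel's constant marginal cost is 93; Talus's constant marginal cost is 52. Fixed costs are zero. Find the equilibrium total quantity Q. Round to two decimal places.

Kestrel's profit: π_K = (279 - 3Q)q_K - (93q_K). Setting ∂π_K/∂q_K = 0: 186 - 6q_K - 3(q_T) = 0.
Talus's first-order condition: 227 - 6q_T - 3(q_K) = 0.
Best responses: q_K = (186 - 3q_T)/6, q_T = (227 - 3q_K)/6.
Substituting one into the other gives q_K = 145/9 and q_T = 268/9.
Total output Q = 145/9 + 268/9 = 413/9.

45.89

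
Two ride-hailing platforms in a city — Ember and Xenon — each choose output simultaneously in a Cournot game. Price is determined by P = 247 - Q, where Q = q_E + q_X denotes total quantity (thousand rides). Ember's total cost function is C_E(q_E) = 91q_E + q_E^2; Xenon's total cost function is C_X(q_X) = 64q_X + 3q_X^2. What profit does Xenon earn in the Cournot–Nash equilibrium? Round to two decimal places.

1380.96

Ember's profit: π_E = (247 - Q)q_E - (91q_E + q_E²). Setting ∂π_E/∂q_E = 0: 156 - 4q_E - (q_X) = 0.
Xenon's first-order condition: 183 - 8q_X - (q_E) = 0.
Rearranging gives the reaction functions q_E = (156 - q_X)/4 and q_X = (183 - q_E)/8.
Solving the pair: q_E = 1065/31, q_X = 576/31.
Price P = 247 - 1641/31 = 194.0645.
Xenon's profit: 194.0645·(576/31) - 64·(576/31) - 3(576/31)² = 1380.9615.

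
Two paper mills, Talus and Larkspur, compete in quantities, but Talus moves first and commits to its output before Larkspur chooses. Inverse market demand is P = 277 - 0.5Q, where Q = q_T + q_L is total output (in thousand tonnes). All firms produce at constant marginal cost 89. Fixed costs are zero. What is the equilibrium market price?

136

The follower Larkspur best-responds to any q_T: π_L = (277 - 0.5Q)q_L - 89q_L.
Setting the follower's marginal profit to zero, 188 - (1/2)q_T - q_L = 0, i.e. q_L = (188 - (1/2)q_T).
The leader anticipates this reaction. Substituting into P = 277 - 0.5Q gives P = 183 - (1/4)q_T, so π_T = (183 - (1/4)q_T)q_T - 89q_T.
Maximising: ∂π_T/∂q_T = 94 - (1/2)q_T = 0, giving q_T = 188.
Then q_L = (188 - (1/2)·188) = 94.
Total output Q = 282, so price P = 277 - (1/2)·282 = 136.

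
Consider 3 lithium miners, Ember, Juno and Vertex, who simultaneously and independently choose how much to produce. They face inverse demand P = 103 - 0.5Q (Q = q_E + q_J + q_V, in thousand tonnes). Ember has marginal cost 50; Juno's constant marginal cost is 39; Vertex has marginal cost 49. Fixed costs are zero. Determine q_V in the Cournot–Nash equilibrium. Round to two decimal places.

Ember's profit: π_E = (103 - 0.5Q)q_E - (50q_E). Setting ∂π_E/∂q_E = 0: 53 - q_E - (1/2)(q_J + q_V) = 0.
Juno's first-order condition: 64 - q_J - (1/2)(q_E + q_V) = 0.
Vertex's first-order condition: 54 - q_V - (1/2)(q_E + q_J) = 0.
Adding the 3 first-order conditions: 171 − 2Q = 0, so Q = 171/2.
Back-substituting: q_E = (53 − 171/4)/(1/2) = 41/2, q_J = (64 − 171/4)/(1/2) = 85/2, q_V = (54 − 171/4)/(1/2) = 45/2.

22.50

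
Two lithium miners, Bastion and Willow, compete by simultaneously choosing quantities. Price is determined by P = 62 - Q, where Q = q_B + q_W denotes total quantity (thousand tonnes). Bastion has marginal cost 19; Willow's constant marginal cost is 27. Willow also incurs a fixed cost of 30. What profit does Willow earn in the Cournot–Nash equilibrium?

Bastion's profit: π_B = (62 - Q)q_B - (19q_B). Setting ∂π_B/∂q_B = 0: 43 - 2q_B - (q_W) = 0.
Willow's profit: π_W = (62 - Q)q_W - (27q_W). Setting ∂π_W/∂q_W = 0: 35 - 2q_W - (q_B) = 0.
So q_B = (43 - q_W)/2 and q_W = (35 - q_B)/2.
Solving the pair: q_B = 17, q_W = 9.
Price P = 62 - 26 = 36.
Willow's profit: (36 - 27)·9 - 30 = 51.

51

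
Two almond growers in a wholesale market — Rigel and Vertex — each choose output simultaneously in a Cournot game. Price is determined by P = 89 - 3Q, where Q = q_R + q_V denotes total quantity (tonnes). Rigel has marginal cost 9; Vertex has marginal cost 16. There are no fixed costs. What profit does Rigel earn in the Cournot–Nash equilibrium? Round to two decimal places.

Rigel's profit: π_R = (89 - 3Q)q_R - (9q_R). Setting ∂π_R/∂q_R = 0: 80 - 6q_R - 3(q_V) = 0.
Vertex's first-order condition: 73 - 6q_V - 3(q_R) = 0.
Rearranging gives the reaction functions q_R = (80 - 3q_V)/6 and q_V = (73 - 3q_R)/6.
Substituting one into the other gives q_R = 29/3 and q_V = 22/3.
Price P = 89 - 3·17 = 38.
Rigel's profit: (38 - 9)·(29/3) = 841/3.

280.33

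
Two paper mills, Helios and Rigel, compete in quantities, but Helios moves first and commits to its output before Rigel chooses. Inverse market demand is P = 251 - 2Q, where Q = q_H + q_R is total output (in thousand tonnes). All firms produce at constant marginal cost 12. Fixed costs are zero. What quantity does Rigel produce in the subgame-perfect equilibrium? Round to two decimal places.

The follower Rigel best-responds to any q_H: π_R = (251 - 2Q)q_R - 12q_R.
Follower FOC: 239 - 2q_H - 4q_R = 0, so q_R(q_H) = (239 - 2q_H)/4.
Helios substitutes q_R(q_H) into its own profit: π_H = q_H(251 - 2q_H - (239 - 2q_H)/2) - 12q_H = (263/2 - q_H)q_H - 12q_H.
Maximising: ∂π_H/∂q_H = 239/2 - 2q_H = 0, giving q_H = 239/4.
Then q_R = (239 - 2·(239/4))/4 = 239/8.

29.88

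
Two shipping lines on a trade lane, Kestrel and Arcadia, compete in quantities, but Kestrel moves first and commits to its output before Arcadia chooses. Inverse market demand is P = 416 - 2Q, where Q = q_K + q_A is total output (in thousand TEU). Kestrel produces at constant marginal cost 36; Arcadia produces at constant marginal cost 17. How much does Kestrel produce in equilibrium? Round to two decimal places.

The follower Arcadia best-responds to any q_K: π_A = (416 - 2Q)q_A - 17q_A.
Follower FOC: 399 - 2q_K - 4q_A = 0, so q_A(q_K) = (399 - 2q_K)/4.
The leader anticipates this reaction. Substituting into P = 416 - 2Q gives P = 433/2 - q_K, so π_K = (433/2 - q_K)q_K - 36q_K.
The leader's first-order condition 361/2 - 2q_K = 0 yields q_K = 361/4.
Then q_A = (399 - 2·(361/4))/4 = 437/8.

90.25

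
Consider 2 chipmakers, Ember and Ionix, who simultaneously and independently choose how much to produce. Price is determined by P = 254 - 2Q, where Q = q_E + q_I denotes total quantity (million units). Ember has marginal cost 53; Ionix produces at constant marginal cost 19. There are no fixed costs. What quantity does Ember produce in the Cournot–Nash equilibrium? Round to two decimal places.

27.83

Ember's profit: π_E = (254 - 2Q)q_E - (53q_E). Setting ∂π_E/∂q_E = 0: 201 - 4q_E - 2(q_I) = 0.
Ionix's first-order condition: 235 - 4q_I - 2(q_E) = 0.
So q_E = (201 - 2q_I)/4 and q_I = (235 - 2q_E)/4.
Solving the pair: q_E = 167/6, q_I = 269/6.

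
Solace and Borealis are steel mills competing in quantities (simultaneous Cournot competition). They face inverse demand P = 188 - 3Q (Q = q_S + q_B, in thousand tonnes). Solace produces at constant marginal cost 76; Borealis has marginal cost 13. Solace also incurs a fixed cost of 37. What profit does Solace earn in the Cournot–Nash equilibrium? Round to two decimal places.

51.93

Solace's profit: π_S = (188 - 3Q)q_S - (76q_S). Setting ∂π_S/∂q_S = 0: 112 - 6q_S - 3(q_B) = 0.
Borealis's first-order condition: 175 - 6q_B - 3(q_S) = 0.
So q_S = (112 - 3q_B)/6 and q_B = (175 - 3q_S)/6.
Solving the pair: q_S = 49/9, q_B = 238/9.
Price P = 188 - 3·(287/9) = 277/3.
Solace's profit: (277/3 - 76)·(49/9) - 37 = 1402/27.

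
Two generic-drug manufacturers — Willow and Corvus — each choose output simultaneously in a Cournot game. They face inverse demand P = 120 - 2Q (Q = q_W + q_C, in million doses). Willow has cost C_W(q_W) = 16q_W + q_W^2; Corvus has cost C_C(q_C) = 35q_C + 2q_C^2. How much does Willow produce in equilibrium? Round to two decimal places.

15.05

Willow's profit: π_W = (120 - 2Q)q_W - (16q_W + q_W²). Setting ∂π_W/∂q_W = 0: 104 - 6q_W - 2(q_C) = 0.
Corvus's first-order condition: 85 - 8q_C - 2(q_W) = 0.
Rearranging gives the reaction functions q_W = (104 - 2q_C)/6 and q_C = (85 - 2q_W)/8.
Solving the pair: q_W = 331/22, q_C = 151/22.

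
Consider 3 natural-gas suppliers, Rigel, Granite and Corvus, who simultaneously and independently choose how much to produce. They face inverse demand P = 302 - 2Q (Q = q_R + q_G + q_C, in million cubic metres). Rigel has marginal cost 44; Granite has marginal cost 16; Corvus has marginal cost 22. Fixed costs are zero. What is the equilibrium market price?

96

Rigel's profit: π_R = (302 - 2Q)q_R - (44q_R). Setting ∂π_R/∂q_R = 0: 258 - 4q_R - 2(q_G + q_C) = 0.
Granite's first-order condition: 286 - 4q_G - 2(q_R + q_C) = 0.
Corvus's profit: π_C = (302 - 2Q)q_C - (22q_C). Setting ∂π_C/∂q_C = 0: 280 - 4q_C - 2(q_R + q_G) = 0.
Adding the 3 conditions: 824 − 4Q − 4Q = 0, i.e. Q = 103.
Back-substituting: q_R = (258 − 206)/2 = 26, q_G = (286 − 206)/2 = 40, q_C = (280 − 206)/2 = 37.
Total output Q = 103, so price P = 302 - 2·103 = 96.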